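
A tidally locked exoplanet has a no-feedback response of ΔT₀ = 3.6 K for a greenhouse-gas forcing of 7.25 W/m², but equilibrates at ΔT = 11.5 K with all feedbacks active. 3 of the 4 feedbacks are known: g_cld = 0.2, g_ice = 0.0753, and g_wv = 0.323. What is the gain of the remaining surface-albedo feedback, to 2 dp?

0.09

Amplification A = ΔT/ΔT₀ = 11.5/3.6 = 3.194.
Total gain g = 1 − 1/A = 1 − 1/3.194 = 0.6869.
Known gains sum to 0.2 + 0.0753 + 0.323 = 0.5983.
g_alb = 0.6869 − 0.5983 = 0.09.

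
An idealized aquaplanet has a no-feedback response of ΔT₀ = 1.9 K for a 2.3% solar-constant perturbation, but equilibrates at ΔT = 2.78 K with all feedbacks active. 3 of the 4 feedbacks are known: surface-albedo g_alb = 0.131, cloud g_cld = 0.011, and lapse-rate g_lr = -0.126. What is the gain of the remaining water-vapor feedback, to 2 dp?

Amplification A = ΔT/ΔT₀ = 2.78/1.9 = 1.463.
Total gain g = 1 − 1/A = 1 − 1/1.463 = 0.3165.
Known gains sum to 0.131 + 0.011 − 0.126 = 0.016.
g_wv = 0.3165 − 0.016 = 0.30.

0.30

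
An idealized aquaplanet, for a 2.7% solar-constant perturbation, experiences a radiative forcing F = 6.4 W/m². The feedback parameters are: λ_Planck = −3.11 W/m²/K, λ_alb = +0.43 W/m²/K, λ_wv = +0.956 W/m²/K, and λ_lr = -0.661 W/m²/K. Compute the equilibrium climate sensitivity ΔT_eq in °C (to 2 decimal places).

Net feedback parameter λ = (−3.11) + (+0.43) + (+0.956) + (-0.661) = -2.385 W/m²/K.
ΔT = −F/λ = −6.4/(-2.385) = 2.68 °C.

2.68 °C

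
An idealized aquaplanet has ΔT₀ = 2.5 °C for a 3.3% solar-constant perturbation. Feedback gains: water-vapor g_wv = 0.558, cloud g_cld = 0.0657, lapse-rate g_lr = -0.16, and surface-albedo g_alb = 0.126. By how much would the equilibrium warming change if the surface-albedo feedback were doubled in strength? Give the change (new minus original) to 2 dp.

Original: g = 0.5897, ΔT = 2.5/(1−0.5897) = 6.0931 °C.
With doubled surface-albedo: g' = 0.7157, ΔT' = 2.5/(1−0.7157) = 8.7935 °C.
Change = 8.7935 − 6.0931 = 2.70 °C.

2.70 °C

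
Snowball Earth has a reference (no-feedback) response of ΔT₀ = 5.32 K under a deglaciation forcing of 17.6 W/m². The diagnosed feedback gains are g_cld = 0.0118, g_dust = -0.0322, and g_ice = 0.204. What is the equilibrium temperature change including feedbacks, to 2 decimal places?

6.52 K

Total gain g = 0.0118 − 0.0322 + 0.204 = 0.1836.
Amplification A = 1/(1 − 0.1836) = 1.225.
ΔT = 5.32 × 1.225 = 6.52 K.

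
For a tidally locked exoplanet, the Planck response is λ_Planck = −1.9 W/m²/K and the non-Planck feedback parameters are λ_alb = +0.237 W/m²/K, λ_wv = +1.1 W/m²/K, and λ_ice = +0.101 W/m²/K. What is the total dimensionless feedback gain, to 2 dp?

Convert to gains: g_alb = 0.237/1.9 = 0.1247; g_wv = 1.1/1.9 = 0.5789; g_ice = 0.101/1.9 = 0.05316.
Total gain g = 0.75676.

0.76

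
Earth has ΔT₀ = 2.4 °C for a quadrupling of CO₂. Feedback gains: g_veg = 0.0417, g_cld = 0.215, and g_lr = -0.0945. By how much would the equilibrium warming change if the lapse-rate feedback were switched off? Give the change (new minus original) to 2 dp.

0.36 °C

Original: g = 0.1622, ΔT = 2.4/(1−0.1622) = 2.8646 °C.
Without lapse-rate: g' = 0.2567, ΔT' = 2.4/(1−0.2567) = 3.2288 °C.
Change = 3.2288 − 2.8646 = 0.36 °C.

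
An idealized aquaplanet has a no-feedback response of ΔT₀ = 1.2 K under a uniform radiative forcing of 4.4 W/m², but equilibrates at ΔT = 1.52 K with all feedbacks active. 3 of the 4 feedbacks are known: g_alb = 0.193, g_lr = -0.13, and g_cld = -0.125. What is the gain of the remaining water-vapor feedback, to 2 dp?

0.27

Amplification A = ΔT/ΔT₀ = 1.52/1.2 = 1.267.
Total gain g = 1 − 1/A = 1 − 1/1.267 = 0.2107.
Known gains sum to 0.193 − 0.13 − 0.125 = -0.062.
g_wv = 0.2107 + 0.062 = 0.27.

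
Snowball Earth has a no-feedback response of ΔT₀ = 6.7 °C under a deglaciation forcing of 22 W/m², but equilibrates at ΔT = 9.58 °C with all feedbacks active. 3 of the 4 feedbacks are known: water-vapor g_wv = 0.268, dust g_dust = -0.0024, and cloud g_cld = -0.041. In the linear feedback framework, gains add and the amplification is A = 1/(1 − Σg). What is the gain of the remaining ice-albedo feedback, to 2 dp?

Amplification A = ΔT/ΔT₀ = 9.58/6.7 = 1.43.
Total gain g = 1 − 1/A = 1 − 1/1.43 = 0.3007.
Known gains sum to 0.268 − 0.0024 − 0.041 = 0.2246.
g_ice = 0.3007 − 0.2246 = 0.08.

0.08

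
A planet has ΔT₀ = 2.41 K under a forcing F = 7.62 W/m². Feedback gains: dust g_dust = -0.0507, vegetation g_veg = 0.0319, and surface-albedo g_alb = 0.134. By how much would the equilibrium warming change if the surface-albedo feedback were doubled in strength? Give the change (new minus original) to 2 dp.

Original: g = 0.1152, ΔT = 2.41/(1−0.1152) = 2.7238 K.
With doubled surface-albedo: g' = 0.2492, ΔT' = 2.41/(1−0.2492) = 3.2099 K.
Change = 3.2099 − 2.7238 = 0.49 K.

0.49 K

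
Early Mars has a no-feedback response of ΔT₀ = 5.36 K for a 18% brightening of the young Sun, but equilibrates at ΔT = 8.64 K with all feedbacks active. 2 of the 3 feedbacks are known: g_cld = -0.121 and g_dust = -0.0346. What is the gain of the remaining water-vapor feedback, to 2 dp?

0.54

Amplification A = ΔT/ΔT₀ = 8.64/5.36 = 1.612.
Total gain g = 1 − 1/A = 1 − 1/1.612 = 0.3797.
Known gains sum to -0.121 − 0.0346 = -0.1556.
g_wv = 0.3797 + 0.1556 = 0.54.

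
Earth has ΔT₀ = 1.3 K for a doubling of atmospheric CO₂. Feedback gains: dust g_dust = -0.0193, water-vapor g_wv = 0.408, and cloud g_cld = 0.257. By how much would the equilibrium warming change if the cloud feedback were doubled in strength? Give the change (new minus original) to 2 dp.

Original: g = 0.6457, ΔT = 1.3/(1−0.6457) = 3.6692 K.
With doubled cloud: g' = 0.9027, ΔT' = 1.3/(1−0.9027) = 13.3607 K.
Change = 13.3607 − 3.6692 = 9.69 K.

9.69 K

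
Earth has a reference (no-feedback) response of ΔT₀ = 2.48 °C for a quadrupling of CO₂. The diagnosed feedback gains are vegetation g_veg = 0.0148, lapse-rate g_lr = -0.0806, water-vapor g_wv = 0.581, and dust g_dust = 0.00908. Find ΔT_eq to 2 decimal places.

5.21 °C

Total gain g = 0.0148 − 0.0806 + 0.581 + 0.00908 = 0.52428.
Amplification A = 1/(1 − 0.52428) = 2.102.
ΔT = 2.48 × 2.102 = 5.21 °C.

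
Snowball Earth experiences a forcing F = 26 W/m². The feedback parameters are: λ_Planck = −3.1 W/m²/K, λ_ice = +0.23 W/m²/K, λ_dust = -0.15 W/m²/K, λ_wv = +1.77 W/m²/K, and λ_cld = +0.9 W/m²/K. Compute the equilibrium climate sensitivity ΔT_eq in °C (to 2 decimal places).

74.29 °C

Net feedback parameter λ = (−3.1) + (+0.23) + (-0.15) + (+1.77) + (+0.9) = -0.35 W/m²/K.
ΔT = −F/λ = −26/(-0.35) = 74.29 °C.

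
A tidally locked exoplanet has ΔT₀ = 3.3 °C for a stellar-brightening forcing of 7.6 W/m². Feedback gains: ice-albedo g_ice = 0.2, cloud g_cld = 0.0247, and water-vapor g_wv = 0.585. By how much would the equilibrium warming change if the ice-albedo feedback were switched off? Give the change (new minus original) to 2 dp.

-8.89 °C

Original: g = 0.8097, ΔT = 3.3/(1−0.8097) = 17.3410 °C.
Without ice-albedo: g' = 0.6097, ΔT' = 3.3/(1−0.6097) = 8.4550 °C.
Change = 8.4550 − 17.3410 = -8.89 °C.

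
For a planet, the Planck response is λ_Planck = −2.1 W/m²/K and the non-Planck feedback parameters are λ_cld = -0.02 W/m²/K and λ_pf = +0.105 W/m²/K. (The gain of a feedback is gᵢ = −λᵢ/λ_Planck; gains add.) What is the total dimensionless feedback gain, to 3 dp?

0.040

Convert to gains: g_cld = -0.02/2.1 = -0.009524; g_pf = 0.105/2.1 = 0.05.
Total gain g = 0.040476.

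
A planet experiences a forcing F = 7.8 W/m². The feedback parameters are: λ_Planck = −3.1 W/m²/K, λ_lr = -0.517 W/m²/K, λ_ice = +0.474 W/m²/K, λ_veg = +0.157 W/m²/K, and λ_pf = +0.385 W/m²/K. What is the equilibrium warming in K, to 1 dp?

3.0 K

Net feedback parameter λ = (−3.1) + (-0.517) + (+0.474) + (+0.157) + (+0.385) = -2.601 W/m²/K.
ΔT = −F/λ = −7.8/(-2.601) = 3.0 K.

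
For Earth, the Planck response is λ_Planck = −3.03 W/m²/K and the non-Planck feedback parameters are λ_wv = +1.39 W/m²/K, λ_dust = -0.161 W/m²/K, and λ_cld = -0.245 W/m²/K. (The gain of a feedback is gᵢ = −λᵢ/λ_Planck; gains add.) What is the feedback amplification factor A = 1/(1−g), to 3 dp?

Convert to gains: g_wv = 1.39/3.03 = 0.4587; g_dust = -0.161/3.03 = -0.05314; g_cld = -0.245/3.03 = -0.08086.
Total gain g = 0.3247.
A = 1/(1 − 0.3247) = 1.481.

1.481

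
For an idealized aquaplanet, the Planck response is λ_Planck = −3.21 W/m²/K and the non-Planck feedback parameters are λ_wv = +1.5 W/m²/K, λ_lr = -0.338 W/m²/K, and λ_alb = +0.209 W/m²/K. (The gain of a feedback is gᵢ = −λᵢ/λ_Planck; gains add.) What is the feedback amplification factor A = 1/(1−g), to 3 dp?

Convert to gains: g_wv = 1.5/3.21 = 0.4673; g_lr = -0.338/3.21 = -0.1053; g_alb = 0.209/3.21 = 0.06511.
Total gain g = 0.42711.
A = 1/(1 − 0.42711) = 1.746.

1.746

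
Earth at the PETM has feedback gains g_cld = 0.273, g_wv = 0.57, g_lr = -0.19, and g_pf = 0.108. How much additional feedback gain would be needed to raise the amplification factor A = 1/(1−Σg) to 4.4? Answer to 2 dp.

0.01

Current total gain = 0.761.
Target gain for A = 4.4: g* = 1 − 1/4.4 = 0.7727.
Additional gain needed = 0.7727 − 0.761 = 0.01.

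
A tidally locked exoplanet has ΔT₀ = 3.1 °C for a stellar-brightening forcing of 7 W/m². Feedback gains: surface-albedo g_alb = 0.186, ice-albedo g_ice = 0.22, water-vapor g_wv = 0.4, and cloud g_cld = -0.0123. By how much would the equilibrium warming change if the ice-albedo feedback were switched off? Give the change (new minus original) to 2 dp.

-7.75 °C

Original: g = 0.7937, ΔT = 3.1/(1−0.7937) = 15.0267 °C.
Without ice-albedo: g' = 0.5737, ΔT' = 3.1/(1−0.5737) = 7.2719 °C.
Change = 7.2719 − 15.0267 = -7.75 °C.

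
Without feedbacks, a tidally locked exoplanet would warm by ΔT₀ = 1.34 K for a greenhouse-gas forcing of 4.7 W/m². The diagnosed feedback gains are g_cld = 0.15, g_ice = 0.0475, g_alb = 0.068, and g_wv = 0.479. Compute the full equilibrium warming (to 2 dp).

Total gain g = 0.15 + 0.0475 + 0.068 + 0.479 = 0.7445.
Amplification A = 1/(1 − 0.7445) = 3.914.
ΔT = 1.34 × 3.914 = 5.24 K.

5.24 K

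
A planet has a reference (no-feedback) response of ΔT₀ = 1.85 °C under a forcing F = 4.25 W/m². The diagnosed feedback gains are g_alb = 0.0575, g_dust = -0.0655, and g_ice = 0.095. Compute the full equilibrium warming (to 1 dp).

2.0 °C

Total gain g = 0.0575 − 0.0655 + 0.095 = 0.087.
Amplification A = 1/(1 − 0.087) = 1.095.
ΔT = 1.85 × 1.095 = 2.0 °C.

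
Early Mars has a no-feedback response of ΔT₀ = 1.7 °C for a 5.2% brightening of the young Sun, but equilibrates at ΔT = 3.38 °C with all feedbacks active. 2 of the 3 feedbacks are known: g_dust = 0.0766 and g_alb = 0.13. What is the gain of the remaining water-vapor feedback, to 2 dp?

0.29

Amplification A = ΔT/ΔT₀ = 3.38/1.7 = 1.988.
Total gain g = 1 − 1/A = 1 − 1/1.988 = 0.497.
Known gains sum to 0.0766 + 0.13 = 0.2066.
g_wv = 0.497 − 0.2066 = 0.29.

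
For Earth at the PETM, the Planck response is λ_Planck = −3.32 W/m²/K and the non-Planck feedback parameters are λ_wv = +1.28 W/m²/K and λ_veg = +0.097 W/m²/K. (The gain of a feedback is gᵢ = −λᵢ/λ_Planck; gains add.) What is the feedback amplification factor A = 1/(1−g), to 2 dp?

1.71

Convert to gains: g_wv = 1.28/3.32 = 0.3855; g_veg = 0.097/3.32 = 0.02922.
Total gain g = 0.41472.
A = 1/(1 − 0.41472) = 1.71.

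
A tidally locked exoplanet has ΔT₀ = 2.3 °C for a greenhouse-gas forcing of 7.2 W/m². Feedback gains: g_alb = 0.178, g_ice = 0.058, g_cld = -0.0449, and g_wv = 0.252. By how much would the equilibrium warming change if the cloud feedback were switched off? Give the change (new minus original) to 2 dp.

0.36 °C

Original: g = 0.4431, ΔT = 2.3/(1−0.4431) = 4.1300 °C.
Without cloud: g' = 0.488, ΔT' = 2.3/(1−0.488) = 4.4922 °C.
Change = 4.4922 − 4.1300 = 0.36 °C.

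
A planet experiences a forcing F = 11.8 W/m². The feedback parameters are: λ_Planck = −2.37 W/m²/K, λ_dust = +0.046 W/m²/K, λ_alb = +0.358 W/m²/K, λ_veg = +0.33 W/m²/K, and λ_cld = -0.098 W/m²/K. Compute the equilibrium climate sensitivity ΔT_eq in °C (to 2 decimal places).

6.81 °C

Net feedback parameter λ = (−2.37) + (+0.046) + (+0.358) + (+0.33) + (-0.098) = -1.734 W/m²/K.
ΔT = −F/λ = −11.8/(-1.734) = 6.81 °C.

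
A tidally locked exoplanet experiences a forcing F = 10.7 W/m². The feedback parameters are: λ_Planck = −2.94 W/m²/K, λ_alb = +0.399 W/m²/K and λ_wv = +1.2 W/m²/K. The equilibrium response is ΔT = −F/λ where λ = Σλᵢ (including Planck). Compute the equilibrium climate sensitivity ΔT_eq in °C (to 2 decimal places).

7.98 °C

Net feedback parameter λ = (−2.94) + (+0.399) + (+1.2) = -1.341 W/m²/K.
ΔT = −F/λ = −10.7/(-1.341) = 7.98 °C.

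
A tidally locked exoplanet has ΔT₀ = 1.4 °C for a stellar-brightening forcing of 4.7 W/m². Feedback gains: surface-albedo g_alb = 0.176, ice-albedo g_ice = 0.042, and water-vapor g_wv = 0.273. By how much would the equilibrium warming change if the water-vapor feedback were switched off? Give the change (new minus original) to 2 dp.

-0.96 °C

Original: g = 0.491, ΔT = 1.4/(1−0.491) = 2.7505 °C.
Without water-vapor: g' = 0.218, ΔT' = 1.4/(1−0.218) = 1.7903 °C.
Change = 1.7903 − 2.7505 = -0.96 °C.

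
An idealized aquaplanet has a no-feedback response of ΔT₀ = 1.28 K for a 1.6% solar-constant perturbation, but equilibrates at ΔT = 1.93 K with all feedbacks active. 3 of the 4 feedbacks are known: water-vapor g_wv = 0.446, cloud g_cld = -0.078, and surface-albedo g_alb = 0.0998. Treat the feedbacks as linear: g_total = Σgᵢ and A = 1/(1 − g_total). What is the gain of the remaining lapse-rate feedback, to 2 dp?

Amplification A = ΔT/ΔT₀ = 1.93/1.28 = 1.508.
Total gain g = 1 − 1/A = 1 − 1/1.508 = 0.3369.
Known gains sum to 0.446 − 0.078 + 0.0998 = 0.4678.
g_lr = 0.3369 − 0.4678 = -0.13.

-0.13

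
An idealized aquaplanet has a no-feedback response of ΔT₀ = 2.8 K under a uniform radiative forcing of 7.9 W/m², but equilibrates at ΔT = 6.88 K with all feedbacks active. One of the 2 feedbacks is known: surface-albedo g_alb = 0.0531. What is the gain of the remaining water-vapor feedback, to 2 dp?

Amplification A = ΔT/ΔT₀ = 6.88/2.8 = 2.457.
Total gain g = 1 − 1/A = 1 − 1/2.457 = 0.593.
The known gain is 0.0531.
g_wv = 0.593 − 0.0531 = 0.54.

0.54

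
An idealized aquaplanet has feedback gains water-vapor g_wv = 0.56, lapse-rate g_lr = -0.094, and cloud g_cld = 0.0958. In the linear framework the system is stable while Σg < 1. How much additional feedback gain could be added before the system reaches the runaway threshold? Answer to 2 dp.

0.44

Current total gain = 0.56 − 0.094 + 0.0958 = 0.5618.
Margin to runaway = 1 − 0.5618 = 0.44.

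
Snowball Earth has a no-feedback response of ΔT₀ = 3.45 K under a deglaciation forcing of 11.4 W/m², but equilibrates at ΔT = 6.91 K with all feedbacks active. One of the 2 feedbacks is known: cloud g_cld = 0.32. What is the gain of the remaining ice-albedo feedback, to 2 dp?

0.18

Amplification A = ΔT/ΔT₀ = 6.91/3.45 = 2.003.
Total gain g = 1 − 1/A = 1 − 1/2.003 = 0.5007.
The known gain is 0.32.
g_ice = 0.5007 − 0.32 = 0.18.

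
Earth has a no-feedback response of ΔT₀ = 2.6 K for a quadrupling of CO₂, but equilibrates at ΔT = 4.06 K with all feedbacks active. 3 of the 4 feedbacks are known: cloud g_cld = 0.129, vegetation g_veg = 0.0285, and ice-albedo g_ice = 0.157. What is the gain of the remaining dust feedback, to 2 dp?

Amplification A = ΔT/ΔT₀ = 4.06/2.6 = 1.562.
Total gain g = 1 − 1/A = 1 − 1/1.562 = 0.3598.
Known gains sum to 0.129 + 0.0285 + 0.157 = 0.3145.
g_dust = 0.3598 − 0.3145 = 0.05.

0.05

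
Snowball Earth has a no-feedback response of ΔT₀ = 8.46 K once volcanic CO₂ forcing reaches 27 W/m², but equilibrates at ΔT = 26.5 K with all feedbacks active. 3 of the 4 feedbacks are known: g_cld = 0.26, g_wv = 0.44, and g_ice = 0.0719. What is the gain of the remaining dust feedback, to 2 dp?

-0.09

Amplification A = ΔT/ΔT₀ = 26.5/8.46 = 3.132.
Total gain g = 1 − 1/A = 1 − 1/3.132 = 0.6807.
Known gains sum to 0.26 + 0.44 + 0.0719 = 0.7719.
g_dust = 0.6807 − 0.7719 = -0.09.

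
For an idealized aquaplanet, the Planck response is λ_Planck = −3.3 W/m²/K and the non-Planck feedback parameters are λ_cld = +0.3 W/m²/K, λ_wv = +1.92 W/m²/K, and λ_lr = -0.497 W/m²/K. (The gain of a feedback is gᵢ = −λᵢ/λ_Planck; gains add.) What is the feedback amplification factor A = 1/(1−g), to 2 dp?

Convert to gains: g_cld = 0.3/3.3 = 0.09091; g_wv = 1.92/3.3 = 0.5818; g_lr = -0.497/3.3 = -0.1506.
Total gain g = 0.52211.
A = 1/(1 − 0.52211) = 2.09.

2.09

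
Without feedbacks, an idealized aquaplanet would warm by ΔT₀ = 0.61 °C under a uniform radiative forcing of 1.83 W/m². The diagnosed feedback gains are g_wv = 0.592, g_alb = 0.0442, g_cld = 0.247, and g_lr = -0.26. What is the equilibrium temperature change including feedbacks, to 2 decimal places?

1.62 °C

Total gain g = 0.592 + 0.0442 + 0.247 − 0.26 = 0.6232.
Amplification A = 1/(1 − 0.6232) = 2.654.
ΔT = 0.61 × 2.654 = 1.62 °C.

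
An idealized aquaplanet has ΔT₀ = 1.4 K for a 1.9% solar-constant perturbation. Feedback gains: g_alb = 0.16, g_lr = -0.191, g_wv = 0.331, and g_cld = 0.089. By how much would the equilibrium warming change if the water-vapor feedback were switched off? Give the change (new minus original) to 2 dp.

Original: g = 0.389, ΔT = 1.4/(1−0.389) = 2.2913 K.
Without water-vapor: g' = 0.058, ΔT' = 1.4/(1−0.058) = 1.4862 K.
Change = 1.4862 − 2.2913 = -0.81 K.

-0.81 K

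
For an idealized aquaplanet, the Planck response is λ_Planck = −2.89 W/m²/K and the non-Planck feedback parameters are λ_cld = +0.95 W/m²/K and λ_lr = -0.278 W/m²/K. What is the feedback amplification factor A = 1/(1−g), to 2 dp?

1.30

Convert to gains: g_cld = 0.95/2.89 = 0.3287; g_lr = -0.278/2.89 = -0.09619.
Total gain g = 0.23251.
A = 1/(1 − 0.23251) = 1.30.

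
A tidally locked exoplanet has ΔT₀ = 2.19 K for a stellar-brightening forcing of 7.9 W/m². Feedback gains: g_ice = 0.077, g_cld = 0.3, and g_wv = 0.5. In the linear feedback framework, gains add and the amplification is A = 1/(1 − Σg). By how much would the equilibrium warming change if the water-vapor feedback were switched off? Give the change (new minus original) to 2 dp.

-14.29 K

Original: g = 0.877, ΔT = 2.19/(1−0.877) = 17.8049 K.
Without water-vapor: g' = 0.377, ΔT' = 2.19/(1−0.377) = 3.5152 K.
Change = 3.5152 − 17.8049 = -14.29 K.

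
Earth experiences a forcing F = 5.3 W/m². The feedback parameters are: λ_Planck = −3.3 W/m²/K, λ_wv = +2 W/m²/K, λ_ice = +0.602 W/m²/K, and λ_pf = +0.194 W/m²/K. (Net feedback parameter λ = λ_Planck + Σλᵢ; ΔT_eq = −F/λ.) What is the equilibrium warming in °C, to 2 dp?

Net feedback parameter λ = (−3.3) + (+2) + (+0.602) + (+0.194) = -0.504 W/m²/K.
ΔT = −F/λ = −5.3/(-0.504) = 10.52 °C.

10.52 °C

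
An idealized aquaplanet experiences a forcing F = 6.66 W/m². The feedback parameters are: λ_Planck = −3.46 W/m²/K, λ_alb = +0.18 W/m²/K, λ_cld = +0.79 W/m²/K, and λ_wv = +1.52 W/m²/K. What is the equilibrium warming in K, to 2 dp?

Net feedback parameter λ = (−3.46) + (+0.18) + (+0.79) + (+1.52) = -0.97 W/m²/K.
ΔT = −F/λ = −6.66/(-0.97) = 6.87 K.

6.87 K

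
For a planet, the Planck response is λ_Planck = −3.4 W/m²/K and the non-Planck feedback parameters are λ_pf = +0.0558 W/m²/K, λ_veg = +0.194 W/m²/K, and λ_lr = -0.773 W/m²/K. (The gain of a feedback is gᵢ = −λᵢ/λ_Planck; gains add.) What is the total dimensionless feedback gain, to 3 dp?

Convert to gains: g_pf = 0.0558/3.4 = 0.01641; g_veg = 0.194/3.4 = 0.05706; g_lr = -0.773/3.4 = -0.2274.
Total gain g = -0.15393.

-0.154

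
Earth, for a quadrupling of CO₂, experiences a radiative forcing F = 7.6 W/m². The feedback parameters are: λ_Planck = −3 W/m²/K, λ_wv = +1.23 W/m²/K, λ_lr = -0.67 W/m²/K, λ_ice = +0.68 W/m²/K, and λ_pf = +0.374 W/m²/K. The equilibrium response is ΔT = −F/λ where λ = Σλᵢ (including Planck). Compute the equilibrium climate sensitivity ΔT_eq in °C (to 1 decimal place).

Net feedback parameter λ = (−3) + (+1.23) + (-0.67) + (+0.68) + (+0.374) = -1.386 W/m²/K.
ΔT = −F/λ = −7.6/(-1.386) = 5.5 °C.

5.5 °C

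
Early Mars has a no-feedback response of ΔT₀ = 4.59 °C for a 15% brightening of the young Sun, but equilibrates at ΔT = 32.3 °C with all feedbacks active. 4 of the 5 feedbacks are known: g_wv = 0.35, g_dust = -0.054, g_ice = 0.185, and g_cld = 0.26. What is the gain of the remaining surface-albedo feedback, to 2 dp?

0.12

Amplification A = ΔT/ΔT₀ = 32.3/4.59 = 7.037.
Total gain g = 1 − 1/A = 1 − 1/7.037 = 0.8579.
Known gains sum to 0.35 − 0.054 + 0.185 + 0.26 = 0.741.
g_alb = 0.8579 − 0.741 = 0.12.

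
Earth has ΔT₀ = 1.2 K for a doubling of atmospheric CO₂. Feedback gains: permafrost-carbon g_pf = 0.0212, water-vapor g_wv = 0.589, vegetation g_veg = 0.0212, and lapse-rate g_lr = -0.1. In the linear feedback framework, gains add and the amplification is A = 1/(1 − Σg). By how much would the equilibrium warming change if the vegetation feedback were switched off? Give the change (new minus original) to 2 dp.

Original: g = 0.5314, ΔT = 1.2/(1−0.5314) = 2.5608 K.
Without vegetation: g' = 0.5102, ΔT' = 1.2/(1−0.5102) = 2.4500 K.
Change = 2.4500 − 2.5608 = -0.11 K.

-0.11 K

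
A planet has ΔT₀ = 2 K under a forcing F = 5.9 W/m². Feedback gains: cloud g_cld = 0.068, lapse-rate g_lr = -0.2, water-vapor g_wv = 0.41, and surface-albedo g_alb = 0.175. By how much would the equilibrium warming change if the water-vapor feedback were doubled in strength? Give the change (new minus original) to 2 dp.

10.94 K

Original: g = 0.453, ΔT = 2/(1−0.453) = 3.6563 K.
With doubled water-vapor: g' = 0.863, ΔT' = 2/(1−0.863) = 14.5985 K.
Change = 14.5985 − 3.6563 = 10.94 K.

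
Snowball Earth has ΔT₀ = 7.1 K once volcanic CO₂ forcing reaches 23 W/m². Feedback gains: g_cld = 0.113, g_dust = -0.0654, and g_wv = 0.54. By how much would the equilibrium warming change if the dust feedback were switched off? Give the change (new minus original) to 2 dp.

Original: g = 0.5876, ΔT = 7.1/(1−0.5876) = 17.2163 K.
Without dust: g' = 0.653, ΔT' = 7.1/(1−0.653) = 20.4611 K.
Change = 20.4611 − 17.2163 = 3.24 K.

3.24 K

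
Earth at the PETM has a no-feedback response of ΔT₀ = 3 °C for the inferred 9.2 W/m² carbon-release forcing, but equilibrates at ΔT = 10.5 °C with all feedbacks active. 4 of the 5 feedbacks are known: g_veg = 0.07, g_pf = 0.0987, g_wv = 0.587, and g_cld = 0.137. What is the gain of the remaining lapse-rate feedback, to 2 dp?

-0.18

Amplification A = ΔT/ΔT₀ = 10.5/3 = 3.5.
Total gain g = 1 − 1/A = 1 − 1/3.5 = 0.7143.
Known gains sum to 0.07 + 0.0987 + 0.587 + 0.137 = 0.8927.
g_lr = 0.7143 − 0.8927 = -0.18.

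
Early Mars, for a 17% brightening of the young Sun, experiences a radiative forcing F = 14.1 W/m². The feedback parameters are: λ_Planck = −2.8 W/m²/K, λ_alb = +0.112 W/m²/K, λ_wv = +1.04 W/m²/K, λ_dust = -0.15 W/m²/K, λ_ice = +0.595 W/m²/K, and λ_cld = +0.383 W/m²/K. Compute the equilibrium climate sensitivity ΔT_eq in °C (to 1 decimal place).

17.2 °C

Net feedback parameter λ = (−2.8) + (+0.112) + (+1.04) + (-0.15) + (+0.595) + (+0.383) = -0.82 W/m²/K.
ΔT = −F/λ = −14.1/(-0.82) = 17.2 °C.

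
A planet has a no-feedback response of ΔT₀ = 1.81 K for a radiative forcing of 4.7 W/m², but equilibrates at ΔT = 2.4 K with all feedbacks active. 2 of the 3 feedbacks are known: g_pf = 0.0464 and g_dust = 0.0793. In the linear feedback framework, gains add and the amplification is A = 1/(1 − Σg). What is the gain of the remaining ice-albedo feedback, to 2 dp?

0.12

Amplification A = ΔT/ΔT₀ = 2.4/1.81 = 1.326.
Total gain g = 1 − 1/A = 1 − 1/1.326 = 0.2459.
Known gains sum to 0.0464 + 0.0793 = 0.1257.
g_ice = 0.2459 − 0.1257 = 0.12.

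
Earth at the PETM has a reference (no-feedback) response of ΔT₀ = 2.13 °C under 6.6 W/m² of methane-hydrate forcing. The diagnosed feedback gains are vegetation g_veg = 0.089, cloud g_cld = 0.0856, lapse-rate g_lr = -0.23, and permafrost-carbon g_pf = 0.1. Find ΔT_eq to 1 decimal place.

Total gain g = 0.089 + 0.0856 − 0.23 + 0.1 = 0.0446.
Amplification A = 1/(1 − 0.0446) = 1.047.
ΔT = 2.13 × 1.047 = 2.2 °C.

2.2 °C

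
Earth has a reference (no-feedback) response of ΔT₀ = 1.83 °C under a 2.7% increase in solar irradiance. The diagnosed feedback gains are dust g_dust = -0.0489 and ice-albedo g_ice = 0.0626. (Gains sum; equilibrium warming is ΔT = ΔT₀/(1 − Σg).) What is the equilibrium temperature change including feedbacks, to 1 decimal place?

Total gain g = -0.0489 + 0.0626 = 0.0137.
Amplification A = 1/(1 − 0.0137) = 1.014.
ΔT = 1.83 × 1.014 = 1.9 °C.

1.9 °C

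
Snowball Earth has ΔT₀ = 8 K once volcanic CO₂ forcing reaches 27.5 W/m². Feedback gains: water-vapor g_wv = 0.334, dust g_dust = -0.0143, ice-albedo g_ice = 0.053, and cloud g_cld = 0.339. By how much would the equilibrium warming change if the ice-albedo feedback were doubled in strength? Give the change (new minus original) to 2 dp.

Original: g = 0.7117, ΔT = 8/(1−0.7117) = 27.7489 K.
With doubled ice-albedo: g' = 0.7647, ΔT' = 8/(1−0.7647) = 33.9992 K.
Change = 33.9992 − 27.7489 = 6.25 K.

6.25 K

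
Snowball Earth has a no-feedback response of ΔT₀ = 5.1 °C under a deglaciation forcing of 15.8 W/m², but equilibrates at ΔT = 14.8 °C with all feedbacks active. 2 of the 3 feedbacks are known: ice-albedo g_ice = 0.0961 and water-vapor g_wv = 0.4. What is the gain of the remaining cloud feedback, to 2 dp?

Amplification A = ΔT/ΔT₀ = 14.8/5.1 = 2.902.
Total gain g = 1 − 1/A = 1 − 1/2.902 = 0.6554.
Known gains sum to 0.0961 + 0.4 = 0.4961.
g_cld = 0.6554 − 0.4961 = 0.16.

0.16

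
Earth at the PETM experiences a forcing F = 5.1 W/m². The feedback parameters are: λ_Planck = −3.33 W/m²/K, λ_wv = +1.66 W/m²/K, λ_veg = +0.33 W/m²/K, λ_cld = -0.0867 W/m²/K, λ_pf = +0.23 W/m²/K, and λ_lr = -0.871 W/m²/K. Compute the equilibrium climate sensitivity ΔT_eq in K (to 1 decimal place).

2.5 K

Net feedback parameter λ = (−3.33) + (+1.66) + (+0.33) + (-0.0867) + (+0.23) + (-0.871) = -2.0677 W/m²/K.
ΔT = −F/λ = −5.1/(-2.0677) = 2.5 K.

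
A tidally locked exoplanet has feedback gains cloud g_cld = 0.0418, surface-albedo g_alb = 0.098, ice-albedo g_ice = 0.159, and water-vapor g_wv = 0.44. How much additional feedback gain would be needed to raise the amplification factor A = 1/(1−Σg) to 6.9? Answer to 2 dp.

Current total gain = 0.7388.
Target gain for A = 6.9: g* = 1 − 1/6.9 = 0.8551.
Additional gain needed = 0.8551 − 0.7388 = 0.12.

0.12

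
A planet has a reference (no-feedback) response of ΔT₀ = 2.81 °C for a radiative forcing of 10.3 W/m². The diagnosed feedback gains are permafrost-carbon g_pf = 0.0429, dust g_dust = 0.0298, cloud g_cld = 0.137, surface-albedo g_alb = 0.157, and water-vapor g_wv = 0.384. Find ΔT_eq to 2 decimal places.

Total gain g = 0.0429 + 0.0298 + 0.137 + 0.157 + 0.384 = 0.7507.
Amplification A = 1/(1 − 0.7507) = 4.011.
ΔT = 2.81 × 4.011 = 11.27 °C.

11.27 °C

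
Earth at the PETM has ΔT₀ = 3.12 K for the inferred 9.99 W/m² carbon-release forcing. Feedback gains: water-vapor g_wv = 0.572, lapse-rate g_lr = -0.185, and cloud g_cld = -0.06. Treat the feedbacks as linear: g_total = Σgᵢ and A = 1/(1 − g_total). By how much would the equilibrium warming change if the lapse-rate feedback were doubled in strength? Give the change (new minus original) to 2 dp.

-1.00 K

Original: g = 0.327, ΔT = 3.12/(1−0.327) = 4.6360 K.
With doubled lapse-rate: g' = 0.142, ΔT' = 3.12/(1−0.142) = 3.6364 K.
Change = 3.6364 − 4.6360 = -1.00 K.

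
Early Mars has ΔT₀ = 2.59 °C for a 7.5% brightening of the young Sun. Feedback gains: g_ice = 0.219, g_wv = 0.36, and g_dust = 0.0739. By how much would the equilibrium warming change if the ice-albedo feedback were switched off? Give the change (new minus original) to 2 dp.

Original: g = 0.6529, ΔT = 2.59/(1−0.6529) = 7.4618 °C.
Without ice-albedo: g' = 0.4339, ΔT' = 2.59/(1−0.4339) = 4.5752 °C.
Change = 4.5752 − 7.4618 = -2.89 °C.

-2.89 °C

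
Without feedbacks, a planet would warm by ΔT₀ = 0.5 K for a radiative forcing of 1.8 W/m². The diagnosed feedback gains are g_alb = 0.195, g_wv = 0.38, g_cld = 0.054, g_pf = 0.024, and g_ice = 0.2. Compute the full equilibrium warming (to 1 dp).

Total gain g = 0.195 + 0.38 + 0.054 + 0.024 + 0.2 = 0.853.
Amplification A = 1/(1 − 0.853) = 6.803.
ΔT = 0.5 × 6.803 = 3.4 K.

3.4 K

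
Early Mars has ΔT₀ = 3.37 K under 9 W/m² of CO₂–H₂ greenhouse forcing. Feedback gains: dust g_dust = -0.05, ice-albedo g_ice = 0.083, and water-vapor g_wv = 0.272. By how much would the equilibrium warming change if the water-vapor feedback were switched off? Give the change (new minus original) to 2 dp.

Original: g = 0.305, ΔT = 3.37/(1−0.305) = 4.8489 K.
Without water-vapor: g' = 0.033, ΔT' = 3.37/(1−0.033) = 3.4850 K.
Change = 3.4850 − 4.8489 = -1.36 K.

-1.36 K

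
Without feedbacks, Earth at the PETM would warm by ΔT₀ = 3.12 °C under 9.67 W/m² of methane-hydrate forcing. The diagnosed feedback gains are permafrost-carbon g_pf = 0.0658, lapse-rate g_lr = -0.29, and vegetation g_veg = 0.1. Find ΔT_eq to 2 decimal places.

2.78 °C

Total gain g = 0.0658 − 0.29 + 0.1 = -0.1242.
Amplification A = 1/(1 + 0.1242) = 0.8895.
ΔT = 3.12 × 0.8895 = 2.78 °C.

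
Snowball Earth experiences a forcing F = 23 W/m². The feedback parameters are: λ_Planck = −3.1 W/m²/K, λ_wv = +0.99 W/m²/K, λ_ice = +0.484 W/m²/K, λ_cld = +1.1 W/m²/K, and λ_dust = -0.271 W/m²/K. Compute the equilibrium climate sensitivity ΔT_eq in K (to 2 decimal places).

28.86 K

Net feedback parameter λ = (−3.1) + (+0.99) + (+0.484) + (+1.1) + (-0.271) = -0.797 W/m²/K.
ΔT = −F/λ = −23/(-0.797) = 28.86 K.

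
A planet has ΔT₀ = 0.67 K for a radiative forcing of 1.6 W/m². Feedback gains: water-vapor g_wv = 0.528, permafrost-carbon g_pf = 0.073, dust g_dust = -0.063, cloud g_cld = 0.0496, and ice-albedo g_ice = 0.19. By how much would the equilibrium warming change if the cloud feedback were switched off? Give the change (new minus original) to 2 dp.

Original: g = 0.7776, ΔT = 0.67/(1−0.7776) = 3.0126 K.
Without cloud: g' = 0.728, ΔT' = 0.67/(1−0.728) = 2.4632 K.
Change = 2.4632 − 3.0126 = -0.55 K.

-0.55 K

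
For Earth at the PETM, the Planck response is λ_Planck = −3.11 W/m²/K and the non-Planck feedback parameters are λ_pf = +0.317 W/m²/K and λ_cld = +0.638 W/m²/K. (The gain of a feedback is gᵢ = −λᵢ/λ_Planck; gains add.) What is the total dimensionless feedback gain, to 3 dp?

Convert to gains: g_pf = 0.317/3.11 = 0.1019; g_cld = 0.638/3.11 = 0.2051.
Total gain g = 0.307.

0.307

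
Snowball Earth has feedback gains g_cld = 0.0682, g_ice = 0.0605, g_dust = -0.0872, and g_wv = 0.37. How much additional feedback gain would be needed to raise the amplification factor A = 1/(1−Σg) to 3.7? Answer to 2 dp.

0.32

Current total gain = 0.4115.
Target gain for A = 3.7: g* = 1 − 1/3.7 = 0.7297.
Additional gain needed = 0.7297 − 0.4115 = 0.32.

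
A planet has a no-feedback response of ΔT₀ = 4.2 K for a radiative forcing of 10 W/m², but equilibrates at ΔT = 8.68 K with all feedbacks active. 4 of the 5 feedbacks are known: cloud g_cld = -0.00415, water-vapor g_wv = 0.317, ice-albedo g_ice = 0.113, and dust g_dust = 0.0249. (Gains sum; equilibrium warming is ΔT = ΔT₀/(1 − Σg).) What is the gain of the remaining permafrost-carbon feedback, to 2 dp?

Amplification A = ΔT/ΔT₀ = 8.68/4.2 = 2.067.
Total gain g = 1 − 1/A = 1 − 1/2.067 = 0.5162.
Known gains sum to -0.00415 + 0.317 + 0.113 + 0.0249 = 0.45075.
g_pf = 0.5162 − 0.45075 = 0.07.

0.07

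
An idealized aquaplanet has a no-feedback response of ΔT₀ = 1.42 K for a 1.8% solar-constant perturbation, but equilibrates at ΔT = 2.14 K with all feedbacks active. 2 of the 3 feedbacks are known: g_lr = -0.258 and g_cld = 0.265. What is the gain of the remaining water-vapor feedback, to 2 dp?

Amplification A = ΔT/ΔT₀ = 2.14/1.42 = 1.507.
Total gain g = 1 − 1/A = 1 − 1/1.507 = 0.3364.
Known gains sum to -0.258 + 0.265 = 0.007.
g_wv = 0.3364 − 0.007 = 0.33.

0.33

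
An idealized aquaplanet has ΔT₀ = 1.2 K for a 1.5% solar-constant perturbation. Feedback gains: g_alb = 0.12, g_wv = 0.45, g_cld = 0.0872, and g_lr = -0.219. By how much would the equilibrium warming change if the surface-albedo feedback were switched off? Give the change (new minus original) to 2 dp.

-0.38 K

Original: g = 0.4382, ΔT = 1.2/(1−0.4382) = 2.1360 K.
Without surface-albedo: g' = 0.3182, ΔT' = 1.2/(1−0.3182) = 1.7600 K.
Change = 1.7600 − 2.1360 = -0.38 K.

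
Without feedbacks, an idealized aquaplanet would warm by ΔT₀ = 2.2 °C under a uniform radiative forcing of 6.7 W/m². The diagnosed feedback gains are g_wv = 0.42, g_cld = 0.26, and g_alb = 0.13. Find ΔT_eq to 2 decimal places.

11.58 °C

Total gain g = 0.42 + 0.26 + 0.13 = 0.81.
Amplification A = 1/(1 − 0.81) = 5.263.
ΔT = 2.2 × 5.263 = 11.58 °C.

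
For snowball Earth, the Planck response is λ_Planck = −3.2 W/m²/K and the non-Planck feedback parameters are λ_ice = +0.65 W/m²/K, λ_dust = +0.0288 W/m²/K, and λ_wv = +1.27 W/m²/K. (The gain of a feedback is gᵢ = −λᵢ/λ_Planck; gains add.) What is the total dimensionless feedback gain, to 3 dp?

Convert to gains: g_ice = 0.65/3.2 = 0.2031; g_dust = 0.0288/3.2 = 0.009; g_wv = 1.27/3.2 = 0.3969.
Total gain g = 0.609.

0.609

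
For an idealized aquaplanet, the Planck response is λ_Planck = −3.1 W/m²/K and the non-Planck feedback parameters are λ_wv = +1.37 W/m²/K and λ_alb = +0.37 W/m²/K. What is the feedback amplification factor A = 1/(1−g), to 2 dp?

Convert to gains: g_wv = 1.37/3.1 = 0.4419; g_alb = 0.37/3.1 = 0.1194.
Total gain g = 0.5613.
A = 1/(1 − 0.5613) = 2.28.

2.28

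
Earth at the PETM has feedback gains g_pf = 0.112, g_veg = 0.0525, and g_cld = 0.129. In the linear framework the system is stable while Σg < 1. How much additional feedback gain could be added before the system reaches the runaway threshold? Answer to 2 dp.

0.71

Current total gain = 0.112 + 0.0525 + 0.129 = 0.2935.
Margin to runaway = 1 − 0.2935 = 0.71.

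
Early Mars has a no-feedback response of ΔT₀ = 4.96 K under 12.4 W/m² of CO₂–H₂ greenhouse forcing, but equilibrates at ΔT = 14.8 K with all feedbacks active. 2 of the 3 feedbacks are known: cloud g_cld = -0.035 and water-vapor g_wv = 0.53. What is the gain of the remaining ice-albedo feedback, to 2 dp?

0.17

Amplification A = ΔT/ΔT₀ = 14.8/4.96 = 2.984.
Total gain g = 1 − 1/A = 1 − 1/2.984 = 0.6649.
Known gains sum to -0.035 + 0.53 = 0.495.
g_ice = 0.6649 − 0.495 = 0.17.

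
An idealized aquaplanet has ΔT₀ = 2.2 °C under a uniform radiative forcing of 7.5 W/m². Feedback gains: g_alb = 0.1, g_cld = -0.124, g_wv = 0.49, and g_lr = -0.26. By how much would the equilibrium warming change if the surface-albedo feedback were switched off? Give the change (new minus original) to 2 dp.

-0.31 °C

Original: g = 0.206, ΔT = 2.2/(1−0.206) = 2.7708 °C.
Without surface-albedo: g' = 0.106, ΔT' = 2.2/(1−0.106) = 2.4609 °C.
Change = 2.4609 − 2.7708 = -0.31 °C.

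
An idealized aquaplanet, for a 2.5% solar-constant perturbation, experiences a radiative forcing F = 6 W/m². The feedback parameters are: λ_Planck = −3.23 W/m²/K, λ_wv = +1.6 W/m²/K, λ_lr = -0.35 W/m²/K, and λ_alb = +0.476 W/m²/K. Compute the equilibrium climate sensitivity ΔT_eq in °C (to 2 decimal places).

3.99 °C

Net feedback parameter λ = (−3.23) + (+1.6) + (-0.35) + (+0.476) = -1.504 W/m²/K.
ΔT = −F/λ = −6/(-1.504) = 3.99 °C.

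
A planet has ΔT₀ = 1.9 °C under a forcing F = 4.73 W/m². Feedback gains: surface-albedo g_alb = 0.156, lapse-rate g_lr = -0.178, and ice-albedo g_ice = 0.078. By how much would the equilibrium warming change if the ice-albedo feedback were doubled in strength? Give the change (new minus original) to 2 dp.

Original: g = 0.056, ΔT = 1.9/(1−0.056) = 2.0127 °C.
With doubled ice-albedo: g' = 0.134, ΔT' = 1.9/(1−0.134) = 2.1940 °C.
Change = 2.1940 − 2.0127 = 0.18 °C.

0.18 °C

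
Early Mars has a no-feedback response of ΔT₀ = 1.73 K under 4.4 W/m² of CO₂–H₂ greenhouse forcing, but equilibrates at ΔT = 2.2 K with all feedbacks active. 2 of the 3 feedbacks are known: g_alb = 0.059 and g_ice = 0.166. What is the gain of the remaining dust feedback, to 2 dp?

Amplification A = ΔT/ΔT₀ = 2.2/1.73 = 1.272.
Total gain g = 1 − 1/A = 1 − 1/1.272 = 0.2138.
Known gains sum to 0.059 + 0.166 = 0.225.
g_dust = 0.2138 − 0.225 = -0.01.

-0.01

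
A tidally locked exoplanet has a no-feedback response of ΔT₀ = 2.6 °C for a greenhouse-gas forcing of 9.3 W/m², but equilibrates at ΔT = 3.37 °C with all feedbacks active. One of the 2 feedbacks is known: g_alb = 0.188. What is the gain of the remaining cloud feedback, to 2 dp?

Amplification A = ΔT/ΔT₀ = 3.37/2.6 = 1.296.
Total gain g = 1 − 1/A = 1 − 1/1.296 = 0.2284.
The known gain is 0.188.
g_cld = 0.2284 − 0.188 = 0.04.

0.04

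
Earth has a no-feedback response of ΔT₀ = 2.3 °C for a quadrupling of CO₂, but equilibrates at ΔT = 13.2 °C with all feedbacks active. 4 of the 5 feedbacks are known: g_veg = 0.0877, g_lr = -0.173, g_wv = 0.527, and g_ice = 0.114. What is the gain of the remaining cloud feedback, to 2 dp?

Amplification A = ΔT/ΔT₀ = 13.2/2.3 = 5.739.
Total gain g = 1 − 1/A = 1 − 1/5.739 = 0.8258.
Known gains sum to 0.0877 − 0.173 + 0.527 + 0.114 = 0.5557.
g_cld = 0.8258 − 0.5557 = 0.27.

0.27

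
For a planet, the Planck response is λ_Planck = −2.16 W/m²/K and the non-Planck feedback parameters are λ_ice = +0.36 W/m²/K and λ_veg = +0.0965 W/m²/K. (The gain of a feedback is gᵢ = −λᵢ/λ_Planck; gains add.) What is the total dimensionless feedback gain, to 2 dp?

Convert to gains: g_ice = 0.36/2.16 = 0.1667; g_veg = 0.0965/2.16 = 0.04468.
Total gain g = 0.21138.

0.21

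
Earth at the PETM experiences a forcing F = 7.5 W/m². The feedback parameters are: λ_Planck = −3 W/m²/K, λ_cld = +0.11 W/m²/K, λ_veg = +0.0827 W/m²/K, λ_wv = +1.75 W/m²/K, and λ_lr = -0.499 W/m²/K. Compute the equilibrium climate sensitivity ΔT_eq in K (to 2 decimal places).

Net feedback parameter λ = (−3) + (+0.11) + (+0.0827) + (+1.75) + (-0.499) = -1.5563 W/m²/K.
ΔT = −F/λ = −7.5/(-1.5563) = 4.82 K.

4.82 K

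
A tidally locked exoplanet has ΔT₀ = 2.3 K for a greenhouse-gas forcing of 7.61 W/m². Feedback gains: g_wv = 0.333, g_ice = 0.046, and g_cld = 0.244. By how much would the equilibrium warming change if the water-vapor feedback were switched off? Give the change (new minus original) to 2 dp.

-2.86 K

Original: g = 0.623, ΔT = 2.3/(1−0.623) = 6.1008 K.
Without water-vapor: g' = 0.29, ΔT' = 2.3/(1−0.29) = 3.2394 K.
Change = 3.2394 − 6.1008 = -2.86 K.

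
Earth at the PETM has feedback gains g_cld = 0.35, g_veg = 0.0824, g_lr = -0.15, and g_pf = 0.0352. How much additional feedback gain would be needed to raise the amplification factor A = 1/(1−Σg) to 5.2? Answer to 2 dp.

0.49

Current total gain = 0.3176.
Target gain for A = 5.2: g* = 1 − 1/5.2 = 0.8077.
Additional gain needed = 0.8077 − 0.3176 = 0.49.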